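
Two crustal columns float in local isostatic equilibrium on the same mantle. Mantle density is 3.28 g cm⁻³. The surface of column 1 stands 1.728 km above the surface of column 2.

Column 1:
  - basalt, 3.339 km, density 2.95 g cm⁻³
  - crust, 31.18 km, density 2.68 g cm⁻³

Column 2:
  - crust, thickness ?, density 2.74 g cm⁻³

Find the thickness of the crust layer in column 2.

Take the compensation level at the base of the deeper column (depth z_c below the surface of column 1) and equate Σ ρ_i t_i down to z_c; mantle fills any gap and the z_c terms cancel.
Column 1: 3.339×2.95 + 31.18×2.68 + (z_c − 34.519)×3.28
Column 2: 1.728×0 + x×2.74 + (z_c − 1.728 − 0 − x)×3.28
The z_c×3.28 term appears on both sides and cancels. Collect the known terms of each column as K = Σ(ρt)_known − 3.28 × (depth of known layers): K_1 = 93.41245 − 3.28×34.519 = −19.80987; K_2 = 0 − 3.28×(1.728 + 0) = −5.66784.
Balance: K_1 = K_2 − x×(3.28 − 2.74), so x = (K_2 − K_1)/(3.28 − 2.74) = 14.142/0.54 = 26.2 km.

26.2 km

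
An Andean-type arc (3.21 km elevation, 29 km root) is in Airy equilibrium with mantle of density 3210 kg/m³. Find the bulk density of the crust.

2890 kg/m³

ρ_c h = (ρ_m − ρ_c) r → ρ_c (h + r) = ρ_m r → ρ_c = ρ_m r / (h + r).
ρ_c = 3210 × 29 km / (3.21 km + 29 km) = 2890 kg/m³.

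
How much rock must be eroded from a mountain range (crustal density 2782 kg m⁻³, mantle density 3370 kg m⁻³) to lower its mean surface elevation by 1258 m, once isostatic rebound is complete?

7210 m

Net drop Δ = e − u = e − e ρ_c/ρ_m = e (ρ_m − ρ_c)/ρ_m.
e = Δ ρ_m/(ρ_m − ρ_c) = 1258 m × 3370/588 = 7210 m.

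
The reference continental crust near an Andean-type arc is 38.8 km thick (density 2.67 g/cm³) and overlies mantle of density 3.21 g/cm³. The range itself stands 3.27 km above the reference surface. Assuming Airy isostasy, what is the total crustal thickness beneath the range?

Root depth r = h ρ_c / (ρ_m − ρ_c) = 3.27 km × 2.67 / 0.54 = 16.17 km.
Total thickness = T + h + r = 38.8 km + 3.27 km + 16.17 km = 58.2 km.

58.2 km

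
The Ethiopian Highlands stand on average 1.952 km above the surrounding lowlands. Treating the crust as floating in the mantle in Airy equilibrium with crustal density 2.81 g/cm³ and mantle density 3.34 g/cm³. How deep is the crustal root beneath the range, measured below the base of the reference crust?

Isostatic balance requires: the weight of the topography is balanced by the buoyancy of the root, ρ_c h = (ρ_m − ρ_c) r.
r = h · ρ_c / (ρ_m − ρ_c) = 1.952 km × 2.81 / (3.34 − 2.81) = 10.3 km.

10.3 km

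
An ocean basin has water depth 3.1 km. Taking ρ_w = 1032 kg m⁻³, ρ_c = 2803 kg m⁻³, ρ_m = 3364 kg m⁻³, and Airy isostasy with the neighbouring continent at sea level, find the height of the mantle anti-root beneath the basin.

9.79 km

For local isostatic compensation: replacing crust with seawater at the top is compensated by replacing crust with mantle at the base: d (ρ_c − ρ_w) = a (ρ_m − ρ_c).
a = d (ρ_c − ρ_w)/(ρ_m − ρ_c) = 3.1 km × 1771/561 = 9.79 km.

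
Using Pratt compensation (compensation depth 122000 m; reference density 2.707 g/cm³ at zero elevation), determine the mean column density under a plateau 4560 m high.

Pratt balance: ρ_ref D = ρ (D + h).
ρ = ρ_ref D/(D + h) = 2.707 × 122000 m/(122000 m + 4560 m) = 2.61 g/cm³.

2.61 g/cm³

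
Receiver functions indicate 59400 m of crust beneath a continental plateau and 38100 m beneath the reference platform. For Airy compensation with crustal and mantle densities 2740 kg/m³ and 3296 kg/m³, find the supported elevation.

3590 m

Excess crust Δ = 59400 m − 38100 m = 21300 m, split between elevation h and root r with h + r = Δ.
Airy balance ρ_c h = (ρ_m − ρ_c) r gives r = h ρ_c/(ρ_m − ρ_c), so h (1 + ρ_c/(ρ_m − ρ_c)) = Δ, i.e. h = Δ (ρ_m − ρ_c)/ρ_m.
h = 21300 m × 556/3296 = 3590 m.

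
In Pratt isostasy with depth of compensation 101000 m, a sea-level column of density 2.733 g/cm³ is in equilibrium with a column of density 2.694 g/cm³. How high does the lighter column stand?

1460 m

ρ_ref D = ρ (D + h) → h = D (ρ_ref − ρ)/ρ.
h = 101000 m × (2.733 − 2.694)/2.694 = 1460 m.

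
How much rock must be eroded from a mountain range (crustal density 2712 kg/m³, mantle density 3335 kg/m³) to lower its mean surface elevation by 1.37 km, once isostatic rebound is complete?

Net drop Δ = e − u = e − e ρ_c/ρ_m = e (ρ_m − ρ_c)/ρ_m.
e = Δ ρ_m/(ρ_m − ρ_c) = 1.37 km × 3335/623 = 7.33 km.

7.33 km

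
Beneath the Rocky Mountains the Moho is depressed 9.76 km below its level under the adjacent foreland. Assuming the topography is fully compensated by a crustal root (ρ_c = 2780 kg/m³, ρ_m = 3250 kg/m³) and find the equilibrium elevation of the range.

In Airy isostatic equilibrium: ρ_c h = (ρ_m − ρ_c) r.
h = r (ρ_m − ρ_c) / ρ_c = 9.76 km × (3250 − 2780) / 2780 = 1.65 km.

1.65 km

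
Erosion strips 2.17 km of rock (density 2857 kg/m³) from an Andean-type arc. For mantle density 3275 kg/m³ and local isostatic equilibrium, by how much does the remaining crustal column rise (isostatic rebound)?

Unloading: uplift u = e ρ_c/ρ_m = 2.17 km × 2857/3275 = 1.89 km.

1.89 km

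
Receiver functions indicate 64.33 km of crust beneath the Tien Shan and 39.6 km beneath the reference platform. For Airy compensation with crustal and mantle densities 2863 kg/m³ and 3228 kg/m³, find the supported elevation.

Excess crust Δ = 64.33 km − 39.6 km = 24.73 km, split between elevation h and root r with h + r = Δ.
Airy balance ρ_c h = (ρ_m − ρ_c) r gives r = h ρ_c/(ρ_m − ρ_c), so h (1 + ρ_c/(ρ_m − ρ_c)) = Δ, i.e. h = Δ (ρ_m − ρ_c)/ρ_m.
h = 24.73 km × 365/3228 = 2.8 km.

2.8 km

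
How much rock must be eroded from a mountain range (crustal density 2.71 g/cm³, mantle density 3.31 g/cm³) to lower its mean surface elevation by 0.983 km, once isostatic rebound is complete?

5.42 km

Net drop Δ = e − u = e − e ρ_c/ρ_m = e (ρ_m − ρ_c)/ρ_m.
e = Δ ρ_m/(ρ_m − ρ_c) = 0.983 km × 3.31/0.6 = 5.42 km.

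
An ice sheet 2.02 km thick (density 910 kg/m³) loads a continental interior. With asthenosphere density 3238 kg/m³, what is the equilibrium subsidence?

Isostatic balance requires: the ice load ρ_ice t is balanced by mantle displaced below, ρ_m s.
s = t ρ_ice / ρ_m = 2.02 km × 910/3238 = 0.568 km.

0.568 km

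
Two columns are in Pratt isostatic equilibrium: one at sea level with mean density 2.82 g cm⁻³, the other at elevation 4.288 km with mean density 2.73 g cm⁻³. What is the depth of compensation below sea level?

ρ_ref D = ρ (D + h) → D (ρ_ref − ρ) = ρ h.
D = ρ h/(ρ_ref − ρ) = 2.73 × 4.288 km/(2.82 − 2.73) = 130 km.

130 km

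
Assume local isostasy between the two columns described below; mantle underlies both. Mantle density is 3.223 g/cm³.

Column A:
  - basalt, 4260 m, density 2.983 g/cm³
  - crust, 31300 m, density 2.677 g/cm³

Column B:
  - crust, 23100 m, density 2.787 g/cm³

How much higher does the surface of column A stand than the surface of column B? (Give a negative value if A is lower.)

For any compensation level in the mantle, the mantle terms cancel and isostasy reduces to e = (Σt_A − Σt_B) − (Σ(ρt)_A − Σ(ρt)_B) / ρ_m.
Σt_A = 35560 m; Σt_B = 23100 m; Σ(ρt)_A = 96497.68; Σ(ρt)_B = 64379.7 (in m·g/cm³).
e = (35560 − 23100) − (96497.68 − 64379.7) / 3.223 = 2490 m.

2490 m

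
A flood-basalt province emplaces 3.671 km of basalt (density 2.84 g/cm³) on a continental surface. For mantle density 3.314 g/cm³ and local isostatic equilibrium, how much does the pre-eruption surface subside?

3.15 km

Subaerial loading: s = t ρ_load / ρ_m.
s = 3.671 km × 2.84/3.314 = 3.15 km.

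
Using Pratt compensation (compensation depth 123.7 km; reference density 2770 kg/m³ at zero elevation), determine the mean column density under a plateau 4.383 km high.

Pratt balance: ρ_ref D = ρ (D + h).
ρ = ρ_ref D/(D + h) = 2770 × 123.7 km/(123.7 km + 4.383 km) = 2680 kg/m³.

2680 kg/m³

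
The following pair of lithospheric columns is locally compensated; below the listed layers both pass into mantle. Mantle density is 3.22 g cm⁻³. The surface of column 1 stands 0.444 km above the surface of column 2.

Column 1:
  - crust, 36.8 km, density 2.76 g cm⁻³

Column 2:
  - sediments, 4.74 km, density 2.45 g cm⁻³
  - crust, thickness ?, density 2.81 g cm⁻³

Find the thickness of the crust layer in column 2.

28.9 km

Take the compensation level at the base of the deeper column (depth z_c below the surface of column 1) and equate Σ ρ_i t_i down to z_c; mantle fills any gap and the z_c terms cancel.
Column 1: 36.8×2.76 + (z_c − 36.8)×3.22
Column 2: 0.444×0 + 4.74×2.45 + x×2.81 + (z_c − 0.444 − 4.74 − x)×3.22
The z_c×3.22 term appears on both sides and cancels. Collect the known terms of each column as K = Σ(ρt)_known − 3.22 × (depth of known layers): K_1 = 101.568 − 3.22×36.8 = −16.928; K_2 = 11.613 − 3.22×(0.444 + 4.74) = −5.07948.
Balance: K_1 = K_2 − x×(3.22 − 2.81), so x = (K_2 − K_1)/(3.22 − 2.81) = 11.8485/0.41 = 28.9 km.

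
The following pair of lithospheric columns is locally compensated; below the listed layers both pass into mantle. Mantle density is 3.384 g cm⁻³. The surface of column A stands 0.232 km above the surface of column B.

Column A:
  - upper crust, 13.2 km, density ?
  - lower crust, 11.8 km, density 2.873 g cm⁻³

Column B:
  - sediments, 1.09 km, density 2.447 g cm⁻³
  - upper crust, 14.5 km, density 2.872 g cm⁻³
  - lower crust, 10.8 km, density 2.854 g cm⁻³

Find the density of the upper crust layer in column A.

2.71 g cm⁻³

Take the compensation level at the base of the deeper column (depth z_c below the surface of column A) and equate Σ ρ_i t_i down to z_c; mantle fills any gap and the z_c terms cancel.
Column A: 13.2×ρ + 11.8×2.873 + (z_c − 25)×3.384
Column B: 0.232×0 + 1.09×2.447 + 14.5×2.872 + 10.8×2.854 + (z_c − 0.232 − 26.39)×3.384
The z_c×3.384 term appears on both sides and cancels. Collect the known terms of each column as K = Σ(ρt)_known − 3.384 × (depth of known layers): K_A = 33.9014 − 3.384×25 = −50.6986; K_B = 75.13443 − 3.384×(0.232 + 26.39) = −14.954418.
Balance: K_A + 13.2×ρ = K_B, so ρ = (K_B − K_A)/13.2 = 35.7442/13.2 = 2.71 g cm⁻³.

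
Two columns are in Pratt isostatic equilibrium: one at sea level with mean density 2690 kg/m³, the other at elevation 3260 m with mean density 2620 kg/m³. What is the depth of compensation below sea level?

ρ_ref D = ρ (D + h) → D (ρ_ref − ρ) = ρ h.
D = ρ h/(ρ_ref − ρ) = 2620 × 3260 m/(2690 − 2620) = 122000 m.

122000 m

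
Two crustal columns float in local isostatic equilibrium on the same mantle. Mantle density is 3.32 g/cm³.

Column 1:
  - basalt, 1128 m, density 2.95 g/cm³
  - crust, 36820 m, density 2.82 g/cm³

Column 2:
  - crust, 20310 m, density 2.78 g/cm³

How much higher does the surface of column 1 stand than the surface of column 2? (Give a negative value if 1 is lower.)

2370 m

For any compensation level in the mantle, the mantle terms cancel and isostasy reduces to e = (Σt_1 − Σt_2) − (Σ(ρt)_1 − Σ(ρt)_2) / ρ_m.
Σt_1 = 37948 m; Σt_2 = 20310 m; Σ(ρt)_1 = 107160; Σ(ρt)_2 = 56461.8 (in m·g/cm³).
e = (37948 − 20310) − (107160 − 56461.8) / 3.32 = 2370 m.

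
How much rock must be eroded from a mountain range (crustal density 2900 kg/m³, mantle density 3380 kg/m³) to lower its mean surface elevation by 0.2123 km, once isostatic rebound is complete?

1.49 km

Net drop Δ = e − u = e − e ρ_c/ρ_m = e (ρ_m − ρ_c)/ρ_m.
e = Δ ρ_m/(ρ_m − ρ_c) = 0.2123 km × 3380/480 = 1.49 km.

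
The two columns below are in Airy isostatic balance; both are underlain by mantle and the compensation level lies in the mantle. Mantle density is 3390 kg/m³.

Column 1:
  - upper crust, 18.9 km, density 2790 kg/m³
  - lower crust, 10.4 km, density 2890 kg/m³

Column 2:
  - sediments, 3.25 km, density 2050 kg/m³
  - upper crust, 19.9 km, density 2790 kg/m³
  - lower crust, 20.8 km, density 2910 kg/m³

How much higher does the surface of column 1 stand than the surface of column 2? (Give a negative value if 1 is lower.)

−2.87 km

For any compensation level in the mantle, the mantle terms cancel and isostasy reduces to e = (Σt_1 − Σt_2) − (Σ(ρt)_1 − Σ(ρt)_2) / ρ_m.
Σt_1 = 29.3 km; Σt_2 = 43.95 km; Σ(ρt)_1 = 82787; Σ(ρt)_2 = 122711.5 (in km·kg/m³).
e = (29.3 − 43.95) − (82787 − 122711.5) / 3390 = −2.87 km.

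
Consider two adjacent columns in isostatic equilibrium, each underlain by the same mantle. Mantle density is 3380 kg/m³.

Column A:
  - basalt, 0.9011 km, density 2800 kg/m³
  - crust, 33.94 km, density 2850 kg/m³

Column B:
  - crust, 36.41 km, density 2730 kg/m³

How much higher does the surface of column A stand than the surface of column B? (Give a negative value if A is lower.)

−1.53 km

For any compensation level in the mantle, the mantle terms cancel and isostasy reduces to e = (Σt_A − Σt_B) − (Σ(ρt)_A − Σ(ρt)_B) / ρ_m.
Σt_A = 34.8411 km; Σt_B = 36.41 km; Σ(ρt)_A = 99252.08; Σ(ρt)_B = 99399.3 (in km·kg/m³).
e = (34.8411 − 36.41) − (99252.08 − 99399.3) / 3380 = −1.53 km.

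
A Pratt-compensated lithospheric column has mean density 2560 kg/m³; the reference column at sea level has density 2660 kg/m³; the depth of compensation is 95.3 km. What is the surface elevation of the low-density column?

3.72 km

ρ_ref D = ρ (D + h) → h = D (ρ_ref − ρ)/ρ.
h = 95.3 km × (2660 − 2560)/2560 = 3.72 km.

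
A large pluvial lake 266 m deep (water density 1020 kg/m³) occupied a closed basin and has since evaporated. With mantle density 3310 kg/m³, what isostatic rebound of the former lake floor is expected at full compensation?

82 m

u = d ρ_w/ρ_m = 266 m × 1020/3310 = 82 m.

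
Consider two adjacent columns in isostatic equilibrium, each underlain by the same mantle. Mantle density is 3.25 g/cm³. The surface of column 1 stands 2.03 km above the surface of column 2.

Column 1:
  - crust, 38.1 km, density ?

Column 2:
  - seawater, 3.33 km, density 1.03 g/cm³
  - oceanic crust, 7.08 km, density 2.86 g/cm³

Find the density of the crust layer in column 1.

Take the compensation level at the base of the deeper column (depth z_c below the surface of column 1) and equate Σ ρ_i t_i down to z_c; mantle fills any gap and the z_c terms cancel.
Column 1: 38.1×ρ + (z_c − 38.1)×3.25
Column 2: 2.03×0 + 3.33×1.03 + 7.08×2.86 + (z_c − 2.03 − 10.41)×3.25
The z_c×3.25 term appears on both sides and cancels. Collect the known terms of each column as K = Σ(ρt)_known − 3.25 × (depth of known layers): K_1 = 0 − 3.25×38.1 = −123.825; K_2 = 23.6787 − 3.25×(2.03 + 10.41) = −16.7513.
Balance: K_1 + 38.1×ρ = K_2, so ρ = (K_2 − K_1)/38.1 = 107.074/38.1 = 2.81 g/cm³.

2.81 g/cm³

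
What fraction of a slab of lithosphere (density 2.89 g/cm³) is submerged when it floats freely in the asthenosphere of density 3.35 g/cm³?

86.3%

Submerged fraction = ρ_obj/ρ_fluid = 2.89/3.35 = 86.3%.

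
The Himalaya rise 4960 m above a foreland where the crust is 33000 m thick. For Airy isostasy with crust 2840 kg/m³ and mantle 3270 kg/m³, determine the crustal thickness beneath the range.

70700 m

Root depth r = h ρ_c / (ρ_m − ρ_c) = 4960 m × 2840 / 430 = 32760 m.
Total thickness = T + h + r = 33000 m + 4960 m + 32760 m = 70700 m.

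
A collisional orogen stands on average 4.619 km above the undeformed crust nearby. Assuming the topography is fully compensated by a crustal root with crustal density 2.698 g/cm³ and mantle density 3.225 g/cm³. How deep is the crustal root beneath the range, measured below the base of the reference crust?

For local isostatic compensation: the weight of the topography is balanced by the buoyancy of the root, ρ_c h = (ρ_m − ρ_c) r.
r = h · ρ_c / (ρ_m − ρ_c) = 4.619 km × 2.698 / (3.225 − 2.698) = 23.6 km.

23.6 km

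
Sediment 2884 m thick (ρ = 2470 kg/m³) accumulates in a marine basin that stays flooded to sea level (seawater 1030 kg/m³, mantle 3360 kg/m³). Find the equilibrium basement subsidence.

1780 m

Submarine loading: the sediment displaces seawater, and the subsidence is in turn flooded, so s (ρ_m − ρ_w) = t (ρ_sed − ρ_w).
s = 2884 m × (2470 − 1030) / (3360 − 1030) = 1780 m.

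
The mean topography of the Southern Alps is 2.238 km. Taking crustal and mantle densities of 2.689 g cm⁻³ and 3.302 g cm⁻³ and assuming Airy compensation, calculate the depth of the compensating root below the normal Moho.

By Archimedes' principle applied to the lithosphere: the weight of the topography is balanced by the buoyancy of the root, ρ_c h = (ρ_m − ρ_c) r.
r = h · ρ_c / (ρ_m − ρ_c) = 2.238 km × 2.689 / (3.302 − 2.689) = 9.82 km.

9.82 km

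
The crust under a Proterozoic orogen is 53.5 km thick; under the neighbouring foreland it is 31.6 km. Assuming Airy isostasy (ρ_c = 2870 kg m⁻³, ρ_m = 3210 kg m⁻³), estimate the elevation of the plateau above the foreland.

2.32 km

Excess crust Δ = 53.5 km − 31.6 km = 21.9 km, split between elevation h and root r with h + r = Δ.
Airy balance ρ_c h = (ρ_m − ρ_c) r gives r = h ρ_c/(ρ_m − ρ_c), so h (1 + ρ_c/(ρ_m − ρ_c)) = Δ, i.e. h = Δ (ρ_m − ρ_c)/ρ_m.
h = 21.9 km × 340/3210 = 2.32 km.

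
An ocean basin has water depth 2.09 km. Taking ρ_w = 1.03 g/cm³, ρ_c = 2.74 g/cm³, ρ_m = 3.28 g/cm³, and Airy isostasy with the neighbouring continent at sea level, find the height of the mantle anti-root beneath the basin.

By Archimedes' principle applied to the lithosphere: replacing crust with seawater at the top is compensated by replacing crust with mantle at the base: d (ρ_c − ρ_w) = a (ρ_m − ρ_c).
a = d (ρ_c − ρ_w)/(ρ_m − ρ_c) = 2.09 km × 1.71/0.54 = 6.62 km.

6.62 km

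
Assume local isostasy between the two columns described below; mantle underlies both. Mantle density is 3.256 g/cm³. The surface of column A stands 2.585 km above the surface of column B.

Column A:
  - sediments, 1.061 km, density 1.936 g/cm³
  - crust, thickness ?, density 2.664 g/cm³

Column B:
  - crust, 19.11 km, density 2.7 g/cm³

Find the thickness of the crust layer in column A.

29.8 km

Take the compensation level at the base of the deeper column (depth z_c below the surface of column A) and equate Σ ρ_i t_i down to z_c; mantle fills any gap and the z_c terms cancel.
Column A: 1.061×1.936 + x×2.664 + (z_c − 1.061 − x)×3.256
Column B: 2.585×0 + 19.11×2.7 + (z_c − 2.585 − 19.11)×3.256
The z_c×3.256 term appears on both sides and cancels. Collect the known terms of each column as K = Σ(ρt)_known − 3.256 × (depth of known layers): K_A = 2.054096 − 3.256×1.061 = −1.40052; K_B = 51.597 − 3.256×(2.585 + 19.11) = −19.04192.
Balance: K_A − x×(3.256 − 2.664) = K_B, so x = (K_A − K_B)/(3.256 − 2.664) = 17.6414/0.592 = 29.8 km.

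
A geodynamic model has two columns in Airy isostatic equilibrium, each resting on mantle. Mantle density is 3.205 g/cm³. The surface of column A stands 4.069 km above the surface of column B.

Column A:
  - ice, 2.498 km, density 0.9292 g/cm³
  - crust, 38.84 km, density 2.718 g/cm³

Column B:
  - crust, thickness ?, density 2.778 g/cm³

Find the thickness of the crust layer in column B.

Take the compensation level at the base of the deeper column (depth z_c below the surface of column A) and equate Σ ρ_i t_i down to z_c; mantle fills any gap and the z_c terms cancel.
Column A: 2.498×0.9292 + 38.84×2.718 + (z_c − 41.338)×3.205
Column B: 4.069×0 + x×2.778 + (z_c − 4.069 − 0 − x)×3.205
The z_c×3.205 term appears on both sides and cancels. Collect the known terms of each column as K = Σ(ρt)_known − 3.205 × (depth of known layers): K_A = 107.888262 − 3.205×41.338 = −24.6000284; K_B = 0 − 3.205×(4.069 + 0) = −13.041145.
Balance: K_A = K_B − x×(3.205 − 2.778), so x = (K_B − K_A)/(3.205 − 2.778) = 11.5589/0.427 = 27.1 km.

27.1 km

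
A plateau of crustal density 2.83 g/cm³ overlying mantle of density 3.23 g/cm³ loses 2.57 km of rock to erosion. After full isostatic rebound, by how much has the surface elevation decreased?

0.318 km

Rebound u = e ρ_c/ρ_m = 2.57 km × 2.83/3.23 = 2.252 km.
Net surface drop = e − u = 2.57 km − 2.252 km = e (ρ_m − ρ_c)/ρ_m = 0.318 km.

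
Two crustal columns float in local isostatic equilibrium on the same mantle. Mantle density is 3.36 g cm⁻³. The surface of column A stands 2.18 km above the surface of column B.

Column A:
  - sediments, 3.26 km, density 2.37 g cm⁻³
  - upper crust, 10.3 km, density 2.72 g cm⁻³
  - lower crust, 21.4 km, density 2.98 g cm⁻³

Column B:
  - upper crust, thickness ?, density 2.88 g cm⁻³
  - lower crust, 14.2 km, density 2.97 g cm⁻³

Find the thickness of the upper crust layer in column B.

10.6 km

Take the compensation level at the base of the deeper column (depth z_c below the surface of column A) and equate Σ ρ_i t_i down to z_c; mantle fills any gap and the z_c terms cancel.
Column A: 3.26×2.37 + 10.3×2.72 + 21.4×2.98 + (z_c − 34.96)×3.36
Column B: 2.18×0 + x×2.88 + 14.2×2.97 + (z_c − 2.18 − 14.2 − x)×3.36
The z_c×3.36 term appears on both sides and cancels. Collect the known terms of each column as K = Σ(ρt)_known − 3.36 × (depth of known layers): K_A = 99.5142 − 3.36×34.96 = −17.9514; K_B = 42.174 − 3.36×(2.18 + 14.2) = −12.8628.
Balance: K_A = K_B − x×(3.36 − 2.88), so x = (K_B − K_A)/(3.36 − 2.88) = 5.0886/0.48 = 10.6 km.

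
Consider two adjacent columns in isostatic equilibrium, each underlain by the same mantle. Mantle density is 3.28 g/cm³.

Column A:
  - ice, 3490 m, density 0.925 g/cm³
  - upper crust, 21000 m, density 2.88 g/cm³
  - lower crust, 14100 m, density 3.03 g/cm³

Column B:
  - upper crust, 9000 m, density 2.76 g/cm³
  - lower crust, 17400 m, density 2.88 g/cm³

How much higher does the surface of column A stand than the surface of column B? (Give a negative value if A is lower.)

2590 m

For any compensation level in the mantle, the mantle terms cancel and isostasy reduces to e = (Σt_A − Σt_B) − (Σ(ρt)_A − Σ(ρt)_B) / ρ_m.
Σt_A = 38590 m; Σt_B = 26400 m; Σ(ρt)_A = 106431.25; Σ(ρt)_B = 74952 (in m·g/cm³).
e = (38590 − 26400) − (106431.25 − 74952) / 3.28 = 2590 m.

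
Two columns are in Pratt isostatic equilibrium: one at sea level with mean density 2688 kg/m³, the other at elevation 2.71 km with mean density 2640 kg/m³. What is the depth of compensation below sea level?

149 km

ρ_ref D = ρ (D + h) → D (ρ_ref − ρ) = ρ h.
D = ρ h/(ρ_ref − ρ) = 2640 × 2.71 km/(2688 − 2640) = 149 km.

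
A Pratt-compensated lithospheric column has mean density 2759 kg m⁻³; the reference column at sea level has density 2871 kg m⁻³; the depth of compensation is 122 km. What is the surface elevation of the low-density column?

4.95 km

ρ_ref D = ρ (D + h) → h = D (ρ_ref − ρ)/ρ.
h = 122 km × (2871 − 2759)/2759 = 4.95 km.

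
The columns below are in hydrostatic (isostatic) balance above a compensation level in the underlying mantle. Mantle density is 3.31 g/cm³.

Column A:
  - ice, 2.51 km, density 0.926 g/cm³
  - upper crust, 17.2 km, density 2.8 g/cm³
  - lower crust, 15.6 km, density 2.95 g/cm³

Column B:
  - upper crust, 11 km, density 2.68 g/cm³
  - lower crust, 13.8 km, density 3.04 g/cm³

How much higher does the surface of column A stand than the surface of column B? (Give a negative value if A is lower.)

2.94 km

For any compensation level in the mantle, the mantle terms cancel and isostasy reduces to e = (Σt_A − Σt_B) − (Σ(ρt)_A − Σ(ρt)_B) / ρ_m.
Σt_A = 35.31 km; Σt_B = 24.8 km; Σ(ρt)_A = 96.50426; Σ(ρt)_B = 71.432 (in km·g/cm³).
e = (35.31 − 24.8) − (96.50426 − 71.432) / 3.31 = 2.94 km.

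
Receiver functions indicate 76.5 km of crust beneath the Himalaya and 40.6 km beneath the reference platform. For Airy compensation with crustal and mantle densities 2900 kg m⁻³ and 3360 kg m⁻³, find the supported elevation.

Excess crust Δ = 76.5 km − 40.6 km = 35.9 km, split between elevation h and root r with h + r = Δ.
Airy balance ρ_c h = (ρ_m − ρ_c) r gives r = h ρ_c/(ρ_m − ρ_c), so h (1 + ρ_c/(ρ_m − ρ_c)) = Δ, i.e. h = Δ (ρ_m − ρ_c)/ρ_m.
h = 35.9 km × 460/3360 = 4.91 km.

4.91 km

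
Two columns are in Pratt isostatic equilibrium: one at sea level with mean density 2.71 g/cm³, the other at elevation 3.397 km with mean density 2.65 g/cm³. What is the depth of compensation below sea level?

150 km

ρ_ref D = ρ (D + h) → D (ρ_ref − ρ) = ρ h.
D = ρ h/(ρ_ref − ρ) = 2.65 × 3.397 km/(2.71 − 2.65) = 150 km.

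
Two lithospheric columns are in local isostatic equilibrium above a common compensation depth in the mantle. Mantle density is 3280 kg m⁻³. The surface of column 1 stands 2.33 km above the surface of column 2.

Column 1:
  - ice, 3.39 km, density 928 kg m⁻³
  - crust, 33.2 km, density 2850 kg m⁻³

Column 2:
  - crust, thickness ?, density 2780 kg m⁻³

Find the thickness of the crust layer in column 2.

Take the compensation level at the base of the deeper column (depth z_c below the surface of column 1) and equate Σ ρ_i t_i down to z_c; mantle fills any gap and the z_c terms cancel.
Column 1: 3.39×928 + 33.2×2850 + (z_c − 36.59)×3280
Column 2: 2.33×0 + x×2780 + (z_c − 2.33 − 0 − x)×3280
The z_c×3280 term appears on both sides and cancels. Collect the known terms of each column as K = Σ(ρt)_known − 3280 × (depth of known layers): K_1 = 97765.92 − 3280×36.59 = −22249.28; K_2 = 0 − 3280×(2.33 + 0) = −7642.4.
Balance: K_1 = K_2 − x×(3280 − 2780), so x = (K_2 − K_1)/(3280 − 2780) = 14606.9/500 = 29.2 km.

29.2 km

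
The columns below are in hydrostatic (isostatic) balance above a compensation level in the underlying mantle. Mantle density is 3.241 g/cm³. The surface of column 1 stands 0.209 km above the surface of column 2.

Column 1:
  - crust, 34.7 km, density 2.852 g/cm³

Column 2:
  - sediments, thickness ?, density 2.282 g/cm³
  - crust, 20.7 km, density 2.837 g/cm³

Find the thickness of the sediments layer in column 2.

4.65 km

Take the compensation level at the base of the deeper column (depth z_c below the surface of column 1) and equate Σ ρ_i t_i down to z_c; mantle fills any gap and the z_c terms cancel.
Column 1: 34.7×2.852 + (z_c − 34.7)×3.241
Column 2: 0.209×0 + x×2.282 + 20.7×2.837 + (z_c − 0.209 − 20.7 − x)×3.241
The z_c×3.241 term appears on both sides and cancels. Collect the known terms of each column as K = Σ(ρt)_known − 3.241 × (depth of known layers): K_1 = 98.9644 − 3.241×34.7 = −13.4983; K_2 = 58.7259 − 3.241×(0.209 + 20.7) = −9.040169.
Balance: K_1 = K_2 − x×(3.241 − 2.282), so x = (K_2 − K_1)/(3.241 − 2.282) = 4.45813/0.959 = 4.65 km.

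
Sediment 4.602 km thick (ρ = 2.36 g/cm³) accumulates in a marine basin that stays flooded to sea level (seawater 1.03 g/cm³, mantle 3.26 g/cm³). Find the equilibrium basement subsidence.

Submarine loading: the sediment displaces seawater, and the subsidence is in turn flooded, so s (ρ_m − ρ_w) = t (ρ_sed − ρ_w).
s = 4.602 km × (2.36 − 1.03) / (3.26 − 1.03) = 2.74 km.

2.74 km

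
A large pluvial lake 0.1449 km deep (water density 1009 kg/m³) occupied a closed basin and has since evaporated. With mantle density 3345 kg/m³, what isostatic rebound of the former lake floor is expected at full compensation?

0.0437 km

u = d ρ_w/ρ_m = 0.1449 km × 1009/3345 = 0.0437 km.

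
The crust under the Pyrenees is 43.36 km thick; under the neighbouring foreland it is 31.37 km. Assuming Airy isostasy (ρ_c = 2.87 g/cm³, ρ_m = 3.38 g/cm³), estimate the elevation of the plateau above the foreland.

Excess crust Δ = 43.36 km − 31.37 km = 11.99 km, split between elevation h and root r with h + r = Δ.
Airy balance ρ_c h = (ρ_m − ρ_c) r gives r = h ρ_c/(ρ_m − ρ_c), so h (1 + ρ_c/(ρ_m − ρ_c)) = Δ, i.e. h = Δ (ρ_m − ρ_c)/ρ_m.
h = 11.99 km × 0.51/3.38 = 1.81 km.

1.81 km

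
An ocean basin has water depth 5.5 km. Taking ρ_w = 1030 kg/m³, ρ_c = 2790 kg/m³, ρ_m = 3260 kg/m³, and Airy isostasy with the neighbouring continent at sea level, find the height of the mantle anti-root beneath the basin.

20.6 km

For local isostatic compensation: replacing crust with seawater at the top is compensated by replacing crust with mantle at the base: d (ρ_c − ρ_w) = a (ρ_m − ρ_c).
a = d (ρ_c − ρ_w)/(ρ_m − ρ_c) = 5.5 km × 1760/470 = 20.6 km.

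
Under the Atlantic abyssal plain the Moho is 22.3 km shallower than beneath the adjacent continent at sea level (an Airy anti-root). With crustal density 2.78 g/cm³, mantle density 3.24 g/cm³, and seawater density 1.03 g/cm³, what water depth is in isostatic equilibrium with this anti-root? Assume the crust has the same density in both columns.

Replacing a thickness d of crust by seawater at the top must be balanced by replacing crust with mantle at the base: d (ρ_c − ρ_w) = a (ρ_m − ρ_c).
d = a (ρ_m − ρ_c)/(ρ_c − ρ_w) = 22.3 km × 0.46/1.75 = 5.86 km.

5.86 km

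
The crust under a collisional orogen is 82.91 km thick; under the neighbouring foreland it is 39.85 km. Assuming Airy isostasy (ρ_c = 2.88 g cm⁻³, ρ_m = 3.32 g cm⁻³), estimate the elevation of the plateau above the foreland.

Excess crust Δ = 82.91 km − 39.85 km = 43.06 km, split between elevation h and root r with h + r = Δ.
Airy balance ρ_c h = (ρ_m − ρ_c) r gives r = h ρ_c/(ρ_m − ρ_c), so h (1 + ρ_c/(ρ_m − ρ_c)) = Δ, i.e. h = Δ (ρ_m − ρ_c)/ρ_m.
h = 43.06 km × 0.44/3.32 = 5.71 km.

5.71 km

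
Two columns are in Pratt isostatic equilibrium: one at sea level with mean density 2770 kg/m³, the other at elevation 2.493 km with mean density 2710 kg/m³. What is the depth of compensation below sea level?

113 km

ρ_ref D = ρ (D + h) → D (ρ_ref − ρ) = ρ h.
D = ρ h/(ρ_ref − ρ) = 2710 × 2.493 km/(2770 − 2710) = 113 km.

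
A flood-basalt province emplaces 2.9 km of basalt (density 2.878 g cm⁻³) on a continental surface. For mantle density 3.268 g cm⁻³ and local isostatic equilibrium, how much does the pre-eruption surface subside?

2.55 km

Subaerial loading: s = t ρ_load / ρ_m.
s = 2.9 km × 2.878/3.268 = 2.55 km.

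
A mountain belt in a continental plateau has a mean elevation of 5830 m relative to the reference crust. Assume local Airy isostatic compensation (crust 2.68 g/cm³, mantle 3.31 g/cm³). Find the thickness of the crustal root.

24800 m

By Archimedes' principle applied to the lithosphere: the weight of the topography is balanced by the buoyancy of the root, ρ_c h = (ρ_m − ρ_c) r.
r = h · ρ_c / (ρ_m − ρ_c) = 5830 m × 2.68 / (3.31 − 2.68) = 24800 m.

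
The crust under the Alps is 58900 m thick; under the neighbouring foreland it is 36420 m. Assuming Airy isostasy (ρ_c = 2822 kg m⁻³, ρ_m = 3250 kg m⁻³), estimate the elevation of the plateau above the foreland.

2960 m

Excess crust Δ = 58900 m − 36420 m = 22480 m, split between elevation h and root r with h + r = Δ.
Airy balance ρ_c h = (ρ_m − ρ_c) r gives r = h ρ_c/(ρ_m − ρ_c), so h (1 + ρ_c/(ρ_m − ρ_c)) = Δ, i.e. h = Δ (ρ_m − ρ_c)/ρ_m.
h = 22480 m × 428/3250 = 2960 m.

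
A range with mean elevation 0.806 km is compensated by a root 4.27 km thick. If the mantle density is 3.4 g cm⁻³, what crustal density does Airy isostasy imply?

ρ_c h = (ρ_m − ρ_c) r → ρ_c (h + r) = ρ_m r → ρ_c = ρ_m r / (h + r).
ρ_c = 3.4 × 4.27 km / (0.806 km + 4.27 km) = 2.86 g cm⁻³.

2.86 g cm⁻³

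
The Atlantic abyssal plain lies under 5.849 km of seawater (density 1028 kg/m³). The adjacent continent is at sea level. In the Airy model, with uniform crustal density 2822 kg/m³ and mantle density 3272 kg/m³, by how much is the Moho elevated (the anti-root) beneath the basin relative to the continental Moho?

23.3 km

Balancing pressure at the compensation depth: replacing crust with seawater at the top is compensated by replacing crust with mantle at the base: d (ρ_c − ρ_w) = a (ρ_m − ρ_c).
a = d (ρ_c − ρ_w)/(ρ_m − ρ_c) = 5.849 km × 1794/450 = 23.3 km.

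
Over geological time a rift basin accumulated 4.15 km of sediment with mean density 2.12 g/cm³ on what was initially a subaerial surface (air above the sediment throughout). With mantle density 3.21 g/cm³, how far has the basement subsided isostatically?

2.74 km

Subaerial load: s = t ρ_sed / ρ_m = 4.15 km × 2.12/3.21 = 2.74 km.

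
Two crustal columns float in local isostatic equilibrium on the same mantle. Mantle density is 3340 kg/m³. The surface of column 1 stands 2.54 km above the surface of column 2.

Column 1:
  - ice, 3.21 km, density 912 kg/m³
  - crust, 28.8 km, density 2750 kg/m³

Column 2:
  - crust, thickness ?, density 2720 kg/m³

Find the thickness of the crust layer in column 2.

Take the compensation level at the base of the deeper column (depth z_c below the surface of column 1) and equate Σ ρ_i t_i down to z_c; mantle fills any gap and the z_c terms cancel.
Column 1: 3.21×912 + 28.8×2750 + (z_c − 32.01)×3340
Column 2: 2.54×0 + x×2720 + (z_c − 2.54 − 0 − x)×3340
The z_c×3340 term appears on both sides and cancels. Collect the known terms of each column as K = Σ(ρt)_known − 3340 × (depth of known layers): K_1 = 82127.52 − 3340×32.01 = −24785.88; K_2 = 0 − 3340×(2.54 + 0) = −8483.6.
Balance: K_1 = K_2 − x×(3340 − 2720), so x = (K_2 − K_1)/(3340 − 2720) = 16302.3/620 = 26.3 km.

26.3 km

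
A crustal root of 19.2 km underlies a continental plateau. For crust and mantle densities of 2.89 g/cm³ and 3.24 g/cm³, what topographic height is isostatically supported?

2.33 km

For local isostatic compensation: ρ_c h = (ρ_m − ρ_c) r.
h = r (ρ_m − ρ_c) / ρ_c = 19.2 km × (3.24 − 2.89) / 2.89 = 2.33 km.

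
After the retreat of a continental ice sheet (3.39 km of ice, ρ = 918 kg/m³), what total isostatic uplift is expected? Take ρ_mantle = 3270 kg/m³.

0.952 km

Removing the load lets mantle flow back in; uplift u satisfies ρ_ice t = ρ_m u.
u = t ρ_ice/ρ_m = 3.39 km × 918/3270 = 0.952 km.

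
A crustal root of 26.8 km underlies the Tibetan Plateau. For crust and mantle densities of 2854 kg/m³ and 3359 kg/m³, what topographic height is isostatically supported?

4.74 km

Equating mass per unit area of the two columns: ρ_c h = (ρ_m − ρ_c) r.
h = r (ρ_m − ρ_c) / ρ_c = 26.8 km × (3359 − 2854) / 2854 = 4.74 km.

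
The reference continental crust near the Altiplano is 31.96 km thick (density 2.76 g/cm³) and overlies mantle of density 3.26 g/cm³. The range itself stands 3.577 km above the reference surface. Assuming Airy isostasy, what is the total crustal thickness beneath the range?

55.3 km

Root depth r = h ρ_c / (ρ_m − ρ_c) = 3.577 km × 2.76 / 0.5 = 19.75 km.
Total thickness = T + h + r = 31.96 km + 3.577 km + 19.75 km = 55.3 km.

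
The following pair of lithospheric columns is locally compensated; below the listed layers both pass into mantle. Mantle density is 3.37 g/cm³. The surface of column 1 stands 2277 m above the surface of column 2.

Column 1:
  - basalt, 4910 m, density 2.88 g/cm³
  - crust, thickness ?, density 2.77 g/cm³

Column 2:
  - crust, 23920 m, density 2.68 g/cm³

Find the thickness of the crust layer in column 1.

Take the compensation level at the base of the deeper column (depth z_c below the surface of column 1) and equate Σ ρ_i t_i down to z_c; mantle fills any gap and the z_c terms cancel.
Column 1: 4910×2.88 + x×2.77 + (z_c − 4910 − x)×3.37
Column 2: 2277×0 + 23920×2.68 + (z_c − 2277 − 23920)×3.37
The z_c×3.37 term appears on both sides and cancels. Collect the known terms of each column as K = Σ(ρt)_known − 3.37 × (depth of known layers): K_1 = 14140.8 − 3.37×4910 = −2405.9; K_2 = 64105.6 − 3.37×(2277 + 23920) = −24178.29.
Balance: K_1 − x×(3.37 − 2.77) = K_2, so x = (K_1 − K_2)/(3.37 − 2.77) = 21772.4/0.6 = 36300 m.

36300 m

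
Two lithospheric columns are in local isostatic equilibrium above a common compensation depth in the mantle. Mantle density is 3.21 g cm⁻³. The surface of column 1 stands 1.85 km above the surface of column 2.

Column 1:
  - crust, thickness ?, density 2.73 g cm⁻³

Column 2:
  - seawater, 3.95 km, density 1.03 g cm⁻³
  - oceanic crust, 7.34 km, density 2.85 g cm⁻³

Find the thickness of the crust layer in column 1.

35.8 km

Take the compensation level at the base of the deeper column (depth z_c below the surface of column 1) and equate Σ ρ_i t_i down to z_c; mantle fills any gap and the z_c terms cancel.
Column 1: x×2.73 + (z_c − 0 − x)×3.21
Column 2: 1.85×0 + 3.95×1.03 + 7.34×2.85 + (z_c − 1.85 − 11.29)×3.21
The z_c×3.21 term appears on both sides and cancels. Collect the known terms of each column as K = Σ(ρt)_known − 3.21 × (depth of known layers): K_1 = 0 − 3.21×0 = 0; K_2 = 24.9875 − 3.21×(1.85 + 11.29) = −17.1919.
Balance: K_1 − x×(3.21 − 2.73) = K_2, so x = (K_1 − K_2)/(3.21 − 2.73) = 17.1919/0.48 = 35.8 km.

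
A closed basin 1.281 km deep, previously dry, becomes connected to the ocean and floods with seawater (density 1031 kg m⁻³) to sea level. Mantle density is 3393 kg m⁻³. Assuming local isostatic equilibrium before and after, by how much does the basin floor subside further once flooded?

0.559 km

After flooding the water column is d + s deep. Its weight must equal the weight of mantle displaced by the extra subsidence s: (d + s) ρ_w = s ρ_m.
s = d ρ_w / (ρ_m − ρ_w) = 1.281 km × 1031/(3393 − 1031) = 0.559 km.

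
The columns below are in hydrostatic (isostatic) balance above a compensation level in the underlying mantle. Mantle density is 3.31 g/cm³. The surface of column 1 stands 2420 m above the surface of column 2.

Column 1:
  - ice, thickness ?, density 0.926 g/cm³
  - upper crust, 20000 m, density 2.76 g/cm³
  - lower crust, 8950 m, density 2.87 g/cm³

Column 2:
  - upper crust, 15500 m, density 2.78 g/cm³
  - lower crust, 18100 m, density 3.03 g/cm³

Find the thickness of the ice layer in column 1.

Take the compensation level at the base of the deeper column (depth z_c below the surface of column 1) and equate Σ ρ_i t_i down to z_c; mantle fills any gap and the z_c terms cancel.
Column 1: x×0.926 + 20000×2.76 + 8950×2.87 + (z_c − 28950 − x)×3.31
Column 2: 2420×0 + 15500×2.78 + 18100×3.03 + (z_c − 2420 − 33600)×3.31
The z_c×3.31 term appears on both sides and cancels. Collect the known terms of each column as K = Σ(ρt)_known − 3.31 × (depth of known layers): K_1 = 80886.5 − 3.31×28950 = −14938; K_2 = 97933 − 3.31×(2420 + 33600) = −21293.2.
Balance: K_1 − x×(3.31 − 0.926) = K_2, so x = (K_1 − K_2)/(3.31 − 0.926) = 6355.2/2.384 = 2670 m.

2670 m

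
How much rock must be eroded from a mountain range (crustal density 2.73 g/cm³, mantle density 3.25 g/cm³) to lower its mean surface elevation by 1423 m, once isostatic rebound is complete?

Net drop Δ = e − u = e − e ρ_c/ρ_m = e (ρ_m − ρ_c)/ρ_m.
e = Δ ρ_m/(ρ_m − ρ_c) = 1423 m × 3.25/0.52 = 8890 m.

8890 m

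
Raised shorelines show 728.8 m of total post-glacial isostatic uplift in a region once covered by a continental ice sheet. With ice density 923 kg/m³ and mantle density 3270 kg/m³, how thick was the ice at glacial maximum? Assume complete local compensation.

u = t ρ_ice/ρ_m → t = u ρ_m/ρ_ice = 728.8 m × 3270/923 = 2580 m.

2580 m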